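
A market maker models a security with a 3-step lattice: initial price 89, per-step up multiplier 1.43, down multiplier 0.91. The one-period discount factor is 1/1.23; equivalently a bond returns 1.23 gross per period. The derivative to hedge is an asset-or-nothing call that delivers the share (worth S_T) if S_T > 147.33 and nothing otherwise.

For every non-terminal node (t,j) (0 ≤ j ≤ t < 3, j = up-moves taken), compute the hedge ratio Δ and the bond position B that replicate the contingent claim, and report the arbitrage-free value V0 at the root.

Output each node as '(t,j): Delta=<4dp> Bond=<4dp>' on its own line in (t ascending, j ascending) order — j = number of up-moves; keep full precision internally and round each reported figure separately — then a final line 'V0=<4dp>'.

(0,0): Delta=1.6316 Bond=-73.7275
(1,0): Delta=1.9675 Bond=-117.8903
(1,1): Delta=1.4980 Bond=-73.6814
(2,0): Delta=0.0000 Bond=0.0000
(2,1): Delta=2.7500 Bond=-235.6332
(2,2): Delta=1.0000 Bond=0.0000
V0=71.4821

Under the risk-neutral measure, an up-move has probability p* = (R−d)/(u−d) = 0.6154 and values discount at R = 1.23.
At expiry t=3: V(3,0)=0.0000, V(3,1)=0.0000, V(3,2)=165.6165, V(3,3)=260.2544
Node (2,0) S=73.7009: V=(p*·0.0000+(1−p*)·0.0000)/1.23=0.0000; Δ=(0.0000−0.0000)/(105.3923−67.0678)=0.0000; B=V−Δ·S=0.0000
Node (2,1) S=115.8157: V=(p*·165.6165+(1−p*)·0.0000)/1.23=82.8600; Δ=(165.6165−0.0000)/(165.6165−105.3923)=2.7500; B=V−Δ·S=-235.6332
Node (2,2) S=181.9961: V=(p*·260.2544+(1−p*)·165.6165)/1.23=181.9961; Δ=(260.2544−165.6165)/(260.2544−165.6165)=1.0000; B=V−Δ·S=0.0000
Node (1,0) S=80.9900: V=(p*·82.8600+(1−p*)·0.0000)/1.23=41.4559; Δ=(82.8600−0.0000)/(115.8157−73.7009)=1.9675; B=V−Δ·S=-117.8903
Node (1,1) S=127.2700: V=(p*·181.9961+(1−p*)·82.8600)/1.23=116.9649; Δ=(181.9961−82.8600)/(181.9961−115.8157)=1.4980; B=V−Δ·S=-73.6814
Node (0,0) S=89.0000: V=(p*·116.9649+(1−p*)·41.4559)/1.23=71.4821; Δ=(116.9649−41.4559)/(127.2700−80.9900)=1.6316; B=V−Δ·S=-73.7275
Root portfolio cost Δ·89+B reproduces V0=71.4821.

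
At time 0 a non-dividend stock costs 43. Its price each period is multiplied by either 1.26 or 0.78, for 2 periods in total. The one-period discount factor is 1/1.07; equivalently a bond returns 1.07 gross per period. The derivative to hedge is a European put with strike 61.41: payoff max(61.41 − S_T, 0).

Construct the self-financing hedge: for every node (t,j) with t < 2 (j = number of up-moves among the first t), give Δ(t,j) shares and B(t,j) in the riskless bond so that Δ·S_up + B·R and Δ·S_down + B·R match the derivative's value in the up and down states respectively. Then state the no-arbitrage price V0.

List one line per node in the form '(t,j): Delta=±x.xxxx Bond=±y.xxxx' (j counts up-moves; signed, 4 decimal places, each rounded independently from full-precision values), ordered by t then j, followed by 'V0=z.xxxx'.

No-arbitrage ⇒ martingale measure with p* = (R−d)/(u−d) = 0.6042.
Terminal payoffs: V(2,0)=35.2488, V(2,1)=19.1496, V(2,2)=0.0000
  t=1,j=0: stock 33.5400 → up 42.2604 (V=19.1496), down 26.1612 (V=35.2488). Price 23.8525; hedge Δ=-1.0000, bond B=57.3925.
  t=1,j=1: stock 54.1800 → up 68.2668 (V=0.0000), down 42.2604 (V=19.1496). Price 7.0842; hedge Δ=-0.7363, bond B=46.9792.
  t=0,j=0: stock 43.0000 → up 54.1800 (V=7.0842), down 33.5400 (V=23.8525). Price 12.8240; hedge Δ=-0.8124, bond B=47.7581.
Root portfolio cost Δ·43+B reproduces V0=12.8240.

(0,0): Delta=-0.8124 Bond=47.7581
(1,0): Delta=-1.0000 Bond=57.3925
(1,1): Delta=-0.7363 Bond=46.9792
V0=12.8240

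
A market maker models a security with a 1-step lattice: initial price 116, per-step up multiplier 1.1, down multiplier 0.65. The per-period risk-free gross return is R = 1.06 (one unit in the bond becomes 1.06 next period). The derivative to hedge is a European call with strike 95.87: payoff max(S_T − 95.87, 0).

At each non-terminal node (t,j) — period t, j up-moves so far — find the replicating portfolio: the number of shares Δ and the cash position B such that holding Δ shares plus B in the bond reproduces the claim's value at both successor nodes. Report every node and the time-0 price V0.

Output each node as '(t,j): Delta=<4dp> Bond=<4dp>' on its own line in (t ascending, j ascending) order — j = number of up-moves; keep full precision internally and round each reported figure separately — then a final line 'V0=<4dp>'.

(0,0): Delta=0.6079 Bond=-43.2379
V0=27.2732

Risk-neutral probability p* = (R−d)/(u−d) = (1.06−0.65)/(1.1−0.65) = 0.9111.
Payoff layer (t=1): V(1,0)=0.0000, V(1,1)=31.7300
Node (0,0) S=116.0000: V=(p*·31.7300+(1−p*)·0.0000)/1.06=27.2732; Δ=(31.7300−0.0000)/(127.6000−75.4000)=0.6079; B=V−Δ·S=-43.2379
Each (Δ,B) replicates both successor values, so the strategy is self-financing and V0 is arbitrage-free.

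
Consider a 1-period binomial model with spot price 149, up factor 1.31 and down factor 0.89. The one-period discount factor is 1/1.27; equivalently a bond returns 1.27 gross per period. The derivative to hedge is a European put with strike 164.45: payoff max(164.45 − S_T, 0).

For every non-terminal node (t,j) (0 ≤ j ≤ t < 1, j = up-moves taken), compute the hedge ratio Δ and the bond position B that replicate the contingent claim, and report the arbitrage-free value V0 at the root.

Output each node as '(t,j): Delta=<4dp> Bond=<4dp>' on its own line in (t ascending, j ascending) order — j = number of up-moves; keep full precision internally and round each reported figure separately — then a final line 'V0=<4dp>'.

Since d<R<u, set p* = (R−d)/(u−d) = 0.9048; price each node as the discounted p*-expectation of its children.
Payoff layer (t=1): V(1,0)=31.8400, V(1,1)=0.0000
(0,0): S=149.0000. Δ = (V_up−V_dn)/(S_up−S_dn) = (0.0000−31.8400)/(195.1900−132.6100) = -0.5088. V = [p*·0.0000 + (1−p*)·31.8400]/1.27 = 2.3877. B = V − Δ·S = 78.1972.
Check: Δ(0,0)·S0 + B(0,0) = 2.3877 = V0.

(0,0): Delta=-0.5088 Bond=78.1972
V0=2.3877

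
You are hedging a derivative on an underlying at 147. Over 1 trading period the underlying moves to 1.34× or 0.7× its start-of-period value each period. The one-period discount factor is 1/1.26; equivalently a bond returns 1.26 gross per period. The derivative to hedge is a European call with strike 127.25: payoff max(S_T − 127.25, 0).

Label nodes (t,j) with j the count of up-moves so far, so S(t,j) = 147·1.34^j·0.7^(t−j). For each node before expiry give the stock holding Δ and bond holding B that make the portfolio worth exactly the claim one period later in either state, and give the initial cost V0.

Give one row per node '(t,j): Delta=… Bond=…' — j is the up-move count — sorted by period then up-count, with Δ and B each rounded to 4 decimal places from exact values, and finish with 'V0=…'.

Since d<R<u, set p* = (R−d)/(u−d) = 0.8750; price each node as the discounted p*-expectation of its children.
Terminal values V(1,·): V(1,0)=0.0000, V(1,1)=69.7300
(0,0): S=147.0000. Δ = (V_up−V_dn)/(S_up−S_dn) = (69.7300−0.0000)/(196.9800−102.9000) = 0.7412. V = [p*·69.7300 + (1−p*)·0.0000]/1.26 = 48.4236. B = V − Δ·S = -60.5295.
Self-financing check: at every node Δ·S+B equals the discounted successor values.

(0,0): Delta=0.7412 Bond=-60.5295
V0=48.4236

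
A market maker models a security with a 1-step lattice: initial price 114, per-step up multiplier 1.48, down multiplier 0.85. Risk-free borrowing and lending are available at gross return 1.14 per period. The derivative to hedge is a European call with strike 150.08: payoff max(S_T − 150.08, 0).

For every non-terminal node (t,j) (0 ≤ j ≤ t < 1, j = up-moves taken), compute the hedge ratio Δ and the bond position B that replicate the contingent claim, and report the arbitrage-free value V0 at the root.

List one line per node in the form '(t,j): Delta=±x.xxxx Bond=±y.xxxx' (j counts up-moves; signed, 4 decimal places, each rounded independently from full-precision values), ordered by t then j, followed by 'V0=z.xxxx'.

(0,0): Delta=0.2595 Bond=-22.0607
V0=7.5266

Under the risk-neutral measure, an up-move has probability p* = (R−d)/(u−d) = 0.4603 and values discount at R = 1.14.
At expiry t=1: V(1,0)=0.0000, V(1,1)=18.6400
  t=0,j=0: stock 114.0000 → up 168.7200 (V=18.6400), down 96.9000 (V=0.0000). Price 7.5266; hedge Δ=0.2595, bond B=-22.0607.
Each (Δ,B) replicates both successor values, so the strategy is self-financing and V0 is arbitrage-free.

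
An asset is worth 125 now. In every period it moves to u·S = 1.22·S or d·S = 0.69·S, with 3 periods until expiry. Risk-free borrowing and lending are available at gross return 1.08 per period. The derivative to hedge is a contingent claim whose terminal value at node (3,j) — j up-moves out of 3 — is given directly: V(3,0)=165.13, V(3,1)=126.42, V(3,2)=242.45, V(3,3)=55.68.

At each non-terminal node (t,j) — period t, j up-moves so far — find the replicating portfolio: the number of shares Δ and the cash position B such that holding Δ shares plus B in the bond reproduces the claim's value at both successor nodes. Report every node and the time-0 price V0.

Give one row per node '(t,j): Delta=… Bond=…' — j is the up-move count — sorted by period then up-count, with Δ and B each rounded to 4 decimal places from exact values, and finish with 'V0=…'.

(0,0): Delta=-0.7600 Bond=213.0662
(1,0): Delta=1.5223 Bond=33.2661
(1,1): Delta=-1.2233 Bond=300.7739
(2,0): Delta=-1.2273 Bond=199.5611
(2,1): Delta=2.0805 Bond=-22.8129
(2,2): Delta=-1.8941 Bond=449.6328
V0=118.0708

Risk-neutral probability p* = (R−d)/(u−d) = (1.08−0.69)/(1.22−0.69) = 0.7358.
At expiry t=3: V(3,0)=165.1300, V(3,1)=126.4200, V(3,2)=242.4500, V(3,3)=55.6800
Node (2,0) S=59.5125: V=(p*·126.4200+(1−p*)·165.1300)/1.08=126.5234; Δ=(126.4200−165.1300)/(72.6052−41.0636)=-1.2273; B=V−Δ·S=199.5611
Node (2,1) S=105.2250: V=(p*·242.4500+(1−p*)·126.4200)/1.08=196.1116; Δ=(242.4500−126.4200)/(128.3745−72.6052)=2.0805; B=V−Δ·S=-22.8129
Node (2,2) S=186.0500: V=(p*·55.6800+(1−p*)·242.4500)/1.08=97.2365; Δ=(55.6800−242.4500)/(226.9810−128.3745)=-1.8941; B=V−Δ·S=449.6328
Node (1,0) S=86.2500: V=(p*·196.1116+(1−p*)·126.5234)/1.08=164.5647; Δ=(196.1116−126.5234)/(105.2250−59.5125)=1.5223; B=V−Δ·S=33.2661
Node (1,1) S=152.5000: V=(p*·97.2365+(1−p*)·196.1116)/1.08=114.2171; Δ=(97.2365−196.1116)/(186.0500−105.2250)=-1.2233; B=V−Δ·S=300.7739
Node (0,0) S=125.0000: V=(p*·114.2171+(1−p*)·164.5647)/1.08=118.0708; Δ=(114.2171−164.5647)/(152.5000−86.2500)=-0.7600; B=V−Δ·S=213.0662
The time-0 hedge costs 118.0708, which is the no-arbitrage price.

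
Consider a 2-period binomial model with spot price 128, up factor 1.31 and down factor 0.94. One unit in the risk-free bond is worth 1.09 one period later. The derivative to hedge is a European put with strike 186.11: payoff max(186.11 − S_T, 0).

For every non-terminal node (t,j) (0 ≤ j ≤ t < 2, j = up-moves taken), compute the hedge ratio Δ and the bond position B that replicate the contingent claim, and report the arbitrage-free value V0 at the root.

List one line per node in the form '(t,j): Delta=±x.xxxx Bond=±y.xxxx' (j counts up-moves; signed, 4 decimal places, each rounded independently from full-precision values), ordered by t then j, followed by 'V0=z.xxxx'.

No-arbitrage ⇒ martingale measure with p* = (R−d)/(u−d) = 0.4054.
Payoff layer (t=2): V(2,0)=73.0092, V(2,1)=28.4908, V(2,2)=0.0000
  t=1,j=0: stock 120.3200 → up 157.6192 (V=28.4908), down 113.1008 (V=73.0092). Price 50.4231; hedge Δ=-1.0000, bond B=170.7431.
  t=1,j=1: stock 167.6800 → up 219.6608 (V=0.0000), down 157.6192 (V=28.4908). Price 15.5417; hedge Δ=-0.4592, bond B=92.5439.
  t=0,j=0: stock 128.0000 → up 167.6800 (V=15.5417), down 120.3200 (V=50.4231). Price 33.2862; hedge Δ=-0.7365, bond B=127.5603.
Root portfolio cost Δ·128+B reproduces V0=33.2862.

(0,0): Delta=-0.7365 Bond=127.5603
(1,0): Delta=-1.0000 Bond=170.7431
(1,1): Delta=-0.4592 Bond=92.5439
V0=33.2862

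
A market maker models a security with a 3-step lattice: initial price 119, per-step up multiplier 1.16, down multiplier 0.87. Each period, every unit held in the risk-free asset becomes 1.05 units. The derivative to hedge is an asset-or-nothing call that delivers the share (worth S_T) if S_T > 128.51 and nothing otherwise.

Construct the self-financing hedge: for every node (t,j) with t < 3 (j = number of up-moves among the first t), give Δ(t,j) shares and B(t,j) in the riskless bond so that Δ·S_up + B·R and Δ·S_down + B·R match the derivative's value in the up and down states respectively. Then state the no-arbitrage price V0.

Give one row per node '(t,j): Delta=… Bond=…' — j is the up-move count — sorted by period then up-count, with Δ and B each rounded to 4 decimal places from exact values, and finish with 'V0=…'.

(0,0): Delta=2.1943 Bond=-169.9944
(1,0): Delta=2.7429 Bond=-235.2878
(1,1): Delta=1.9429 Bond=-143.7870
(2,0): Delta=0.0000 Bond=0.0000
(2,1): Delta=4.0000 Bond=-398.0285
(2,2): Delta=1.0000 Bond=0.0000
V0=91.1256

Risk-neutral probability p* = (R−d)/(u−d) = (1.05−0.87)/(1.16−0.87) = 0.6207.
Terminal values V(3,·): V(3,0)=0.0000, V(3,1)=0.0000, V(3,2)=139.3100, V(3,3)=185.7466
(2,0): S=90.0711. Δ = (V_up−V_dn)/(S_up−S_dn) = (0.0000−0.0000)/(104.4825−78.3619) = 0.0000. V = [p*·0.0000 + (1−p*)·0.0000]/1.05 = 0.0000. B = V − Δ·S = 0.0000.
(2,1): S=120.0948. Δ = (V_up−V_dn)/(S_up−S_dn) = (139.3100−0.0000)/(139.3100−104.4825) = 4.0000. V = [p*·139.3100 + (1−p*)·0.0000]/1.05 = 82.3507. B = V − Δ·S = -398.0285.
(2,2): S=160.1264. Δ = (V_up−V_dn)/(S_up−S_dn) = (185.7466−139.3100)/(185.7466−139.3100) = 1.0000. V = [p*·185.7466 + (1−p*)·139.3100]/1.05 = 160.1264. B = V − Δ·S = 0.0000.
(1,0): S=103.5300. Δ = (V_up−V_dn)/(S_up−S_dn) = (82.3507−0.0000)/(120.0948−90.0711) = 2.7429. V = [p*·82.3507 + (1−p*)·0.0000]/1.05 = 48.6802. B = V − Δ·S = -235.2878.
(1,1): S=138.0400. Δ = (V_up−V_dn)/(S_up−S_dn) = (160.1264−82.3507)/(160.1264−120.0948) = 1.9429. V = [p*·160.1264 + (1−p*)·82.3507]/1.05 = 124.4050. B = V − Δ·S = -143.7870.
(0,0): S=119.0000. Δ = (V_up−V_dn)/(S_up−S_dn) = (124.4050−48.6802)/(138.0400−103.5300) = 2.1943. V = [p*·124.4050 + (1−p*)·48.6802]/1.05 = 91.1256. B = V − Δ·S = -169.9944.
Check: Δ(0,0)·S0 + B(0,0) = 91.1256 = V0.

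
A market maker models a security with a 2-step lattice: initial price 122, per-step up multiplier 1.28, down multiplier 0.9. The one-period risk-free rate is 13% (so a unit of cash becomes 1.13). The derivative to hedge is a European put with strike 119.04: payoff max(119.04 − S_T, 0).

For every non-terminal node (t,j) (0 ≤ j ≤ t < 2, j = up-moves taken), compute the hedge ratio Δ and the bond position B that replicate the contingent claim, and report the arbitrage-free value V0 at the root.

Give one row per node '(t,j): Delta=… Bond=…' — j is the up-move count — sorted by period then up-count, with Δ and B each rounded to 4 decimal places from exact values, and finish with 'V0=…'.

No-arbitrage ⇒ martingale measure with p* = (R−d)/(u−d) = 0.6053.
Terminal payoffs: V(2,0)=20.2200, V(2,1)=0.0000, V(2,2)=0.0000
Node (1,0) S=109.8000: V=(p*·0.0000+(1−p*)·20.2200)/1.13=7.0633; Δ=(0.0000−20.2200)/(140.5440−98.8200)=-0.4846; B=V−Δ·S=60.2739
Node (1,1) S=156.1600: V=(p*·0.0000+(1−p*)·0.0000)/1.13=0.0000; Δ=(0.0000−0.0000)/(199.8848−140.5440)=0.0000; B=V−Δ·S=0.0000
Node (0,0) S=122.0000: V=(p*·0.0000+(1−p*)·7.0633)/1.13=2.4674; Δ=(0.0000−7.0633)/(156.1600−109.8000)=-0.1524; B=V−Δ·S=21.0551
Each (Δ,B) replicates both successor values, so the strategy is self-financing and V0 is arbitrage-free.

(0,0): Delta=-0.1524 Bond=21.0551
(1,0): Delta=-0.4846 Bond=60.2739
(1,1): Delta=0.0000 Bond=0.0000
V0=2.4674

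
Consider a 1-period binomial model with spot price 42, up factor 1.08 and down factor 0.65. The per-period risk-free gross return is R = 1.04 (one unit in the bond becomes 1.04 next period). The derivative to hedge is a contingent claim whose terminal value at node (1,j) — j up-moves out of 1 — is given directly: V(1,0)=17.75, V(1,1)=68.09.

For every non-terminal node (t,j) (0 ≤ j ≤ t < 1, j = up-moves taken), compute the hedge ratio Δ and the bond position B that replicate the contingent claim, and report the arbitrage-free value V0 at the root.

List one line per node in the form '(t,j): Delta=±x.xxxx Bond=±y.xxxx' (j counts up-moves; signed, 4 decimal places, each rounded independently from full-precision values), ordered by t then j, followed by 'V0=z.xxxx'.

No-arbitrage ⇒ martingale measure with p* = (R−d)/(u−d) = 0.9070.
Terminal payoffs: V(1,0)=17.7500, V(1,1)=68.0900
Node (0,0) S=42.0000: V=(p*·68.0900+(1−p*)·17.7500)/1.04=60.9685; Δ=(68.0900−17.7500)/(45.3600−27.3000)=2.7874; B=V−Δ·S=-56.1013
Each (Δ,B) replicates both successor values, so the strategy is self-financing and V0 is arbitrage-free.

(0,0): Delta=2.7874 Bond=-56.1013
V0=60.9685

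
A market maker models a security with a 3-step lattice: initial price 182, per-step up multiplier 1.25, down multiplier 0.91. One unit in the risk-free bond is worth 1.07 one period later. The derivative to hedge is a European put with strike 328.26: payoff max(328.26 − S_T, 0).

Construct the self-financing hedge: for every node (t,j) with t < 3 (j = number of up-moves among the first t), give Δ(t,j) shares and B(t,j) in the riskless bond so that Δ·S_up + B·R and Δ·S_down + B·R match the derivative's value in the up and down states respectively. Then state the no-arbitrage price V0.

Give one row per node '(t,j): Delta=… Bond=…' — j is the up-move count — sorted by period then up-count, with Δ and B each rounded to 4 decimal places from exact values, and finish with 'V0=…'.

No-arbitrage ⇒ martingale measure with p* = (R−d)/(u−d) = 0.4706.
Terminal payoffs: V(3,0)=191.1101, V(3,1)=139.8672, V(3,2)=69.4787, V(3,3)=0.0000
  t=2,j=0: stock 150.7142 → up 188.3928 (V=139.8672), down 137.1499 (V=191.1101). Price 156.0708; hedge Δ=-1.0000, bond B=306.7850.
  t=2,j=1: stock 207.0250 → up 258.7812 (V=69.4787), down 188.3928 (V=139.8672). Price 99.7600; hedge Δ=-1.0000, bond B=306.7850.
  t=2,j=2: stock 284.3750 → up 355.4688 (V=0.0000), down 258.7812 (V=69.4787). Price 34.3765; hedge Δ=-0.7186, bond B=238.7258.
  t=1,j=0: stock 165.6200 → up 207.0250 (V=99.7600), down 150.7142 (V=156.0708). Price 121.0950; hedge Δ=-1.0000, bond B=286.7150.
  t=1,j=1: stock 227.5000 → up 284.3750 (V=34.3765), down 207.0250 (V=99.7600). Price 64.4779; hedge Δ=-0.8453, bond B=256.7824.
  t=0,j=0: stock 182.0000 → up 227.5000 (V=64.4779), down 165.6200 (V=121.0950). Price 88.2726; hedge Δ=-0.9150, bond B=254.7935.
Each (Δ,B) replicates both successor values, so the strategy is self-financing and V0 is arbitrage-free.

(0,0): Delta=-0.9150 Bond=254.7935
(1,0): Delta=-1.0000 Bond=286.7150
(1,1): Delta=-0.8453 Bond=256.7824
(2,0): Delta=-1.0000 Bond=306.7850
(2,1): Delta=-1.0000 Bond=306.7850
(2,2): Delta=-0.7186 Bond=238.7258
V0=88.2726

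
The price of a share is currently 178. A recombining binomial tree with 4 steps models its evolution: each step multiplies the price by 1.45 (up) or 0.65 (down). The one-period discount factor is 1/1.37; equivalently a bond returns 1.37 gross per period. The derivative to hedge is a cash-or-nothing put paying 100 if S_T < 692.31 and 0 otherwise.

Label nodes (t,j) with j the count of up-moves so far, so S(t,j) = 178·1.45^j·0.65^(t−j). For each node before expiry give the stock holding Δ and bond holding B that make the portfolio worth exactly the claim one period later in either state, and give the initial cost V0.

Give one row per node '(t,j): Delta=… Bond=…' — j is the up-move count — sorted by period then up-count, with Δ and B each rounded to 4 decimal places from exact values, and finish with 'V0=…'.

(0,0): Delta=-0.1991 Bond=45.2008
(1,0): Delta=0.0000 Bond=38.8900
(1,1): Delta=-0.2090 Bond=64.4845
(2,0): Delta=0.0000 Bond=53.2793
(2,1): Delta=0.0000 Bond=53.2793
(2,2): Delta=-0.2194 Bond=92.2399
(3,0): Delta=0.0000 Bond=72.9927
(3,1): Delta=0.0000 Bond=72.9927
(3,2): Delta=0.0000 Bond=72.9927
(3,3): Delta=-0.2303 Bond=132.2993
V0=9.7622

Under the risk-neutral measure, an up-move has probability p* = (R−d)/(u−d) = 0.9000 and values discount at R = 1.37.
At expiry t=4: V(4,0)=100.0000, V(4,1)=100.0000, V(4,2)=100.0000, V(4,3)=100.0000, V(4,4)=0.0000
Node (3,0) S=48.8833: V=(p*·100.0000+(1−p*)·100.0000)/1.37=72.9927; Δ=(100.0000−100.0000)/(70.8807−31.7741)=0.0000; B=V−Δ·S=72.9927
Node (3,1) S=109.0472: V=(p*·100.0000+(1−p*)·100.0000)/1.37=72.9927; Δ=(100.0000−100.0000)/(158.1185−70.8807)=0.0000; B=V−Δ·S=72.9927
Node (3,2) S=243.2593: V=(p*·100.0000+(1−p*)·100.0000)/1.37=72.9927; Δ=(100.0000−100.0000)/(352.7259−158.1185)=0.0000; B=V−Δ·S=72.9927
Node (3,3) S=542.6553: V=(p*·0.0000+(1−p*)·100.0000)/1.37=7.2993; Δ=(0.0000−100.0000)/(786.8501−352.7259)=-0.2303; B=V−Δ·S=132.2993
Node (2,0) S=75.2050: V=(p*·72.9927+(1−p*)·72.9927)/1.37=53.2793; Δ=(72.9927−72.9927)/(109.0473−48.8833)=0.0000; B=V−Δ·S=53.2793
Node (2,1) S=167.7650: V=(p*·72.9927+(1−p*)·72.9927)/1.37=53.2793; Δ=(72.9927−72.9927)/(243.2592−109.0472)=0.0000; B=V−Δ·S=53.2793
Node (2,2) S=374.2450: V=(p*·7.2993+(1−p*)·72.9927)/1.37=10.1231; Δ=(7.2993−72.9927)/(542.6553−243.2593)=-0.2194; B=V−Δ·S=92.2399
Node (1,0) S=115.7000: V=(p*·53.2793+(1−p*)·53.2793)/1.37=38.8900; Δ=(53.2793−53.2793)/(167.7650−75.2050)=0.0000; B=V−Δ·S=38.8900
Node (1,1) S=258.1000: V=(p*·10.1231+(1−p*)·53.2793)/1.37=10.5392; Δ=(10.1231−53.2793)/(374.2450−167.7650)=-0.2090; B=V−Δ·S=64.4845
Node (0,0) S=178.0000: V=(p*·10.5392+(1−p*)·38.8900)/1.37=9.7622; Δ=(10.5392−38.8900)/(258.1000−115.7000)=-0.1991; B=V−Δ·S=45.2008
Root portfolio cost Δ·178+B reproduces V0=9.7622.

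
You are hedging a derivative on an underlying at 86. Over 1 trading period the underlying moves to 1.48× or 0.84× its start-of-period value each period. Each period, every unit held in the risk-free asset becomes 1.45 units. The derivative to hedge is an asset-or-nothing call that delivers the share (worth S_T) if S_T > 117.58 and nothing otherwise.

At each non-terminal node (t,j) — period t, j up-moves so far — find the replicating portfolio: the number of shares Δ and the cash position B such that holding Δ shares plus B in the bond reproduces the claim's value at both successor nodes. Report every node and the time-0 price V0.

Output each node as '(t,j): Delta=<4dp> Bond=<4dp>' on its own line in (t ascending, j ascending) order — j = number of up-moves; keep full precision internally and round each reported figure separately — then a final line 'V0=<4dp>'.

(0,0): Delta=2.3125 Bond=-115.2103
V0=83.6647

Under the risk-neutral measure, an up-move has probability p* = (R−d)/(u−d) = 0.9531 and values discount at R = 1.45.
Terminal values V(1,·): V(1,0)=0.0000, V(1,1)=127.2800
  t=0,j=0: stock 86.0000 → up 127.2800 (V=127.2800), down 72.2400 (V=0.0000). Price 83.6647; hedge Δ=2.3125, bond B=-115.2103.
The time-0 hedge costs 83.6647, which is the no-arbitrage price.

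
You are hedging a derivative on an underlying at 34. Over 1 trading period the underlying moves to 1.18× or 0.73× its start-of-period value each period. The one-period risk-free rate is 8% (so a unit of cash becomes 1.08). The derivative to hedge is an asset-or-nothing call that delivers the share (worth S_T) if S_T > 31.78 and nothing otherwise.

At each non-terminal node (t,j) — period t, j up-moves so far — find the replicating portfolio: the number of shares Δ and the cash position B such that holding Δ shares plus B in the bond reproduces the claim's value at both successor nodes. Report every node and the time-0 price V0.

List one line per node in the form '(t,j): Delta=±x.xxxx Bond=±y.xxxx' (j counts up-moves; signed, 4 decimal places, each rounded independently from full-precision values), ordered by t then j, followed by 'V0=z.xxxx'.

Since d<R<u, set p* = (R−d)/(u−d) = 0.7778; price each node as the discounted p*-expectation of its children.
Payoff layer (t=1): V(1,0)=0.0000, V(1,1)=40.1200
(0,0): S=34.0000. Δ = (V_up−V_dn)/(S_up−S_dn) = (40.1200−0.0000)/(40.1200−24.8200) = 2.6222. V = [p*·40.1200 + (1−p*)·0.0000]/1.08 = 28.8930. B = V − Δ·S = -60.2626.
Each (Δ,B) replicates both successor values, so the strategy is self-financing and V0 is arbitrage-free.

(0,0): Delta=2.6222 Bond=-60.2626
V0=28.8930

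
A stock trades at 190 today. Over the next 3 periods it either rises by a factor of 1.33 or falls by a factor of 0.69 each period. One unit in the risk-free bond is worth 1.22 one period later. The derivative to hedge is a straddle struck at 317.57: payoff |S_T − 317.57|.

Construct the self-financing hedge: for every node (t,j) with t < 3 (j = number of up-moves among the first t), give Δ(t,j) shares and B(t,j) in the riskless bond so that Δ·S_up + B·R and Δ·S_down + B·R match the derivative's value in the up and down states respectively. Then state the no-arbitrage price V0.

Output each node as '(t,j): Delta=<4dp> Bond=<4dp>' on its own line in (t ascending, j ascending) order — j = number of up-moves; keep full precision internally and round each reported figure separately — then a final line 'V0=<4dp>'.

(0,0): Delta=-0.0191 Bond=69.4858
(1,0): Delta=-1.0000 Bond=213.3633
(1,1): Delta=0.0865 Bond=58.0840
(2,0): Delta=-1.0000 Bond=260.3033
(2,1): Delta=-1.0000 Bond=260.3033
(2,2): Delta=0.2035 Bond=31.5445
V0=65.8491

The replicating-portfolio and risk-neutral prices coincide; use p* = (1.22−0.69)/(1.33−0.69) = 0.8281 for the latter.
Terminal payoffs: V(3,0)=255.1533, V(3,1)=197.2595, V(3,2)=85.6672, V(3,3)=129.4310
(2,0): S=90.4590. Δ = (V_up−V_dn)/(S_up−S_dn) = (197.2595−255.1533)/(120.3105−62.4167) = -1.0000. V = [p*·197.2595 + (1−p*)·255.1533]/1.22 = 169.8443. B = V − Δ·S = 260.3033.
(2,1): S=174.3630. Δ = (V_up−V_dn)/(S_up−S_dn) = (85.6672−197.2595)/(231.9028−120.3105) = -1.0000. V = [p*·85.6672 + (1−p*)·197.2595]/1.22 = 85.9403. B = V − Δ·S = 260.3033.
(2,2): S=336.0910. Δ = (V_up−V_dn)/(S_up−S_dn) = (129.4310−85.6672)/(447.0010−231.9028) = 0.2035. V = [p*·129.4310 + (1−p*)·85.6672]/1.22 = 99.9255. B = V − Δ·S = 31.5445.
(1,0): S=131.1000. Δ = (V_up−V_dn)/(S_up−S_dn) = (85.9403−169.8443)/(174.3630−90.4590) = -1.0000. V = [p*·85.9403 + (1−p*)·169.8443]/1.22 = 82.2633. B = V − Δ·S = 213.3633.
(1,1): S=252.7000. Δ = (V_up−V_dn)/(S_up−S_dn) = (99.9255−85.9403)/(336.0910−174.3630) = 0.0865. V = [p*·99.9255 + (1−p*)·85.9403]/1.22 = 79.9359. B = V − Δ·S = 58.0840.
(0,0): S=190.0000. Δ = (V_up−V_dn)/(S_up−S_dn) = (79.9359−82.2633)/(252.7000−131.1000) = -0.0191. V = [p*·79.9359 + (1−p*)·82.2633]/1.22 = 65.8491. B = V − Δ·S = 69.4858.
Root portfolio cost Δ·190+B reproduces V0=65.8491.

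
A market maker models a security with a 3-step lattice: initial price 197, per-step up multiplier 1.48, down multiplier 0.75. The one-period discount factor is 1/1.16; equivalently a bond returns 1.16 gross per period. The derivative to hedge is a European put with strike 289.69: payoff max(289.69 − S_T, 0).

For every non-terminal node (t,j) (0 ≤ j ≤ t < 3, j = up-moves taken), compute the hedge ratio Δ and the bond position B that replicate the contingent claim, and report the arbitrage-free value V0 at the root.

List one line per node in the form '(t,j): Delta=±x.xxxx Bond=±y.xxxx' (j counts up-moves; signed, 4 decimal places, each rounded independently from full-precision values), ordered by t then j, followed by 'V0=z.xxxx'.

Risk-neutral probability p* = (R−d)/(u−d) = (1.16−0.75)/(1.48−0.75) = 0.5616.
Payoff layer (t=3): V(3,0)=206.5806, V(3,1)=125.6875, V(3,2)=0.0000, V(3,3)=0.0000
  t=2,j=0: stock 110.8125 → up 164.0025 (V=125.6875), down 83.1094 (V=206.5806). Price 138.9203; hedge Δ=-1.0000, bond B=249.7328.
  t=2,j=1: stock 218.6700 → up 323.6316 (V=0.0000), down 164.0025 (V=125.6875). Price 47.4965; hedge Δ=-0.7874, bond B=219.6711.
  t=2,j=2: stock 431.5088 → up 638.6330 (V=0.0000), down 323.6316 (V=0.0000). Price 0.0000; hedge Δ=0.0000, bond B=0.0000.
  t=1,j=0: stock 147.7500 → up 218.6700 (V=47.4965), down 110.8125 (V=138.9203). Price 75.4937; hedge Δ=-0.8476, bond B=200.7317.
  t=1,j=1: stock 291.5600 → up 431.5088 (V=0.0000), down 218.6700 (V=47.4965). Price 17.9486; hedge Δ=-0.2232, bond B=83.0122.
  t=0,j=0: stock 197.0000 → up 291.5600 (V=17.9486), down 147.7500 (V=75.4937). Price 37.2188; hedge Δ=-0.4001, bond B=116.0477.
Check: Δ(0,0)·S0 + B(0,0) = 37.2188 = V0.

(0,0): Delta=-0.4001 Bond=116.0477
(1,0): Delta=-0.8476 Bond=200.7317
(1,1): Delta=-0.2232 Bond=83.0122
(2,0): Delta=-1.0000 Bond=249.7328
(2,1): Delta=-0.7874 Bond=219.6711
(2,2): Delta=0.0000 Bond=0.0000
V0=37.2188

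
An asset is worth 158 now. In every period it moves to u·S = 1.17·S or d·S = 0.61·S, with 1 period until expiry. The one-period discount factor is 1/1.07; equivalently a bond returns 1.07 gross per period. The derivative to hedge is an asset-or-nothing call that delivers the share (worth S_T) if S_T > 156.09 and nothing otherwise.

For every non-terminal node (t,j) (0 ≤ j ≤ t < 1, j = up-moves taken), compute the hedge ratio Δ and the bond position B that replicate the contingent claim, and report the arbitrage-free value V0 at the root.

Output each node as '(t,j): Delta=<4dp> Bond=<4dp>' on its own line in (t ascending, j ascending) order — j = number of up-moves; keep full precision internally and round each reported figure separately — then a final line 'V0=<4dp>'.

Under the risk-neutral measure, an up-move has probability p* = (R−d)/(u−d) = 0.8214 and values discount at R = 1.07.
Payoff layer (t=1): V(1,0)=0.0000, V(1,1)=184.8600
  t=0,j=0: stock 158.0000 → up 184.8600 (V=184.8600), down 96.3800 (V=0.0000). Price 141.9152; hedge Δ=2.0893, bond B=-188.1919.
Each (Δ,B) replicates both successor values, so the strategy is self-financing and V0 is arbitrage-free.

(0,0): Delta=2.0893 Bond=-188.1919
V0=141.9152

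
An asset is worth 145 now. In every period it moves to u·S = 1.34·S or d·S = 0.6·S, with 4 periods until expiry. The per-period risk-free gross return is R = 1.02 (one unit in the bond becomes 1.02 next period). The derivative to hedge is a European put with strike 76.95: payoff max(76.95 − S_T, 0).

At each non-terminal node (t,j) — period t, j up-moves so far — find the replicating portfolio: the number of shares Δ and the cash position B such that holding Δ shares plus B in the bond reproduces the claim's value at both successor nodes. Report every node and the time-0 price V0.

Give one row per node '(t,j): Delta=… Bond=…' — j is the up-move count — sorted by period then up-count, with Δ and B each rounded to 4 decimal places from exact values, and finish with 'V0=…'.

The replicating-portfolio and risk-neutral prices coincide; use p* = (1.02−0.6)/(1.34−0.6) = 0.5676 for the latter.
At expiry t=4: V(4,0)=58.1580, V(4,1)=34.9812, V(4,2)=0.0000, V(4,3)=0.0000, V(4,4)=0.0000
  t=3,j=0: stock 31.3200 → up 41.9688 (V=34.9812), down 18.7920 (V=58.1580). Price 44.1212; hedge Δ=-1.0000, bond B=75.4412.
  t=3,j=1: stock 69.9480 → up 93.7303 (V=0.0000), down 41.9688 (V=34.9812). Price 14.8304; hedge Δ=-0.6758, bond B=62.1023.
  t=3,j=2: stock 156.2172 → up 209.3310 (V=0.0000), down 93.7303 (V=0.0000). Price 0.0000; hedge Δ=0.0000, bond B=0.0000.
  t=3,j=3: stock 348.8851 → up 467.5060 (V=0.0000), down 209.3310 (V=0.0000). Price 0.0000; hedge Δ=0.0000, bond B=0.0000.
  t=2,j=0: stock 52.2000 → up 69.9480 (V=14.8304), down 31.3200 (V=44.1212). Price 26.9575; hedge Δ=-0.7583, bond B=66.5397.
  t=2,j=1: stock 116.5800 → up 156.2172 (V=0.0000), down 69.9480 (V=14.8304). Price 6.2874; hedge Δ=-0.1719, bond B=26.3285.
  t=2,j=2: stock 260.3620 → up 348.8851 (V=0.0000), down 156.2172 (V=0.0000). Price 0.0000; hedge Δ=0.0000, bond B=0.0000.
  t=1,j=0: stock 87.0000 → up 116.5800 (V=6.2874), down 52.2000 (V=26.9575). Price 14.9273; hedge Δ=-0.3211, bond B=42.8599.
  t=1,j=1: stock 194.3000 → up 260.3620 (V=0.0000), down 116.5800 (V=6.2874). Price 2.6656; hedge Δ=-0.0437, bond B=11.1620.
  t=0,j=0: stock 145.0000 → up 194.3000 (V=2.6656), down 87.0000 (V=14.9273). Price 7.8117; hedge Δ=-0.1143, bond B=24.3816.
Check: Δ(0,0)·S0 + B(0,0) = 7.8117 = V0.

(0,0): Delta=-0.1143 Bond=24.3816
(1,0): Delta=-0.3211 Bond=42.8599
(1,1): Delta=-0.0437 Bond=11.1620
(2,0): Delta=-0.7583 Bond=66.5397
(2,1): Delta=-0.1719 Bond=26.3285
(2,2): Delta=0.0000 Bond=0.0000
(3,0): Delta=-1.0000 Bond=75.4412
(3,1): Delta=-0.6758 Bond=62.1023
(3,2): Delta=0.0000 Bond=0.0000
(3,3): Delta=0.0000 Bond=0.0000
V0=7.8117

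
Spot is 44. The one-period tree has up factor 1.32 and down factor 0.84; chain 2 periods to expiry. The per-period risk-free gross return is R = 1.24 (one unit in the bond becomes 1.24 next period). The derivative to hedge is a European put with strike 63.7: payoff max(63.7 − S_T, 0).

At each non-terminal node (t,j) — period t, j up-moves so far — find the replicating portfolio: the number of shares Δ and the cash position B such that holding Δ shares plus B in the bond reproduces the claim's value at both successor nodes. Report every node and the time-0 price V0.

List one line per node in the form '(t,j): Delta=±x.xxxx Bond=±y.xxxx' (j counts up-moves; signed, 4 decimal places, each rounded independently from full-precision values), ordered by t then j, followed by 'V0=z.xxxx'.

The replicating-portfolio and risk-neutral prices coincide; use p* = (1.24−0.84)/(1.32−0.84) = 0.8333 for the latter.
Payoff layer (t=2): V(2,0)=32.6536, V(2,1)=14.9128, V(2,2)=0.0000
Node (1,0) S=36.9600: V=(p*·14.9128+(1−p*)·32.6536)/1.24=14.4110; Δ=(14.9128−32.6536)/(48.7872−31.0464)=-1.0000; B=V−Δ·S=51.3710
Node (1,1) S=58.0800: V=(p*·0.0000+(1−p*)·14.9128)/1.24=2.0044; Δ=(0.0000−14.9128)/(76.6656−48.7872)=-0.5349; B=V−Δ·S=33.0727
Node (0,0) S=44.0000: V=(p*·2.0044+(1−p*)·14.4110)/1.24=3.2840; Δ=(2.0044−14.4110)/(58.0800−36.9600)=-0.5874; B=V−Δ·S=29.1310
Root portfolio cost Δ·44+B reproduces V0=3.2840.

(0,0): Delta=-0.5874 Bond=29.1310
(1,0): Delta=-1.0000 Bond=51.3710
(1,1): Delta=-0.5349 Bond=33.0727
V0=3.2840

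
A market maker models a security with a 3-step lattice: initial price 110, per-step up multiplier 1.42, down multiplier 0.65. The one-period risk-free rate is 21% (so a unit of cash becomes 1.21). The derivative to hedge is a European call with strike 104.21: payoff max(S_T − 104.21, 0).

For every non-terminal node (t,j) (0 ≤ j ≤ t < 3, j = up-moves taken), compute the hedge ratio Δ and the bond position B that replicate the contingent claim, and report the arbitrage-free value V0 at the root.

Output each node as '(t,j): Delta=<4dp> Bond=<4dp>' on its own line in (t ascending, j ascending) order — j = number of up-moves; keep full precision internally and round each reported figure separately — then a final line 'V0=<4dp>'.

Since d<R<u, set p* = (R−d)/(u−d) = 0.7273; price each node as the discounted p*-expectation of its children.
Payoff layer (t=3): V(3,0)=0.0000, V(3,1)=0.0000, V(3,2)=39.9626, V(3,3)=210.7517
(2,0): S=46.4750. Δ = (V_up−V_dn)/(S_up−S_dn) = (0.0000−0.0000)/(65.9945−30.2088) = 0.0000. V = [p*·0.0000 + (1−p*)·0.0000]/1.21 = 0.0000. B = V − Δ·S = 0.0000.
(2,1): S=101.5300. Δ = (V_up−V_dn)/(S_up−S_dn) = (39.9626−0.0000)/(144.1726−65.9945) = 0.5112. V = [p*·39.9626 + (1−p*)·0.0000]/1.21 = 24.0196. B = V − Δ·S = -27.8799.
(2,2): S=221.8040. Δ = (V_up−V_dn)/(S_up−S_dn) = (210.7517−39.9626)/(314.9617−144.1726) = 1.0000. V = [p*·210.7517 + (1−p*)·39.9626]/1.21 = 135.6800. B = V − Δ·S = -86.1240.
(1,0): S=71.5000. Δ = (V_up−V_dn)/(S_up−S_dn) = (24.0196−0.0000)/(101.5300−46.4750) = 0.4363. V = [p*·24.0196 + (1−p*)·0.0000]/1.21 = 14.4370. B = V − Δ·S = -16.7573.
(1,1): S=156.2000. Δ = (V_up−V_dn)/(S_up−S_dn) = (135.6800−24.0196)/(221.8040−101.5300) = 0.9284. V = [p*·135.6800 + (1−p*)·24.0196]/1.21 = 86.9646. B = V − Δ·S = -58.0489.
(0,0): S=110.0000. Δ = (V_up−V_dn)/(S_up−S_dn) = (86.9646−14.4370)/(156.2000−71.5000) = 0.8563. V = [p*·86.9646 + (1−p*)·14.4370]/1.21 = 55.5243. B = V − Δ·S = -38.6674.
Root portfolio cost Δ·110+B reproduces V0=55.5243.

(0,0): Delta=0.8563 Bond=-38.6674
(1,0): Delta=0.4363 Bond=-16.7573
(1,1): Delta=0.9284 Bond=-58.0489
(2,0): Delta=0.0000 Bond=0.0000
(2,1): Delta=0.5112 Bond=-27.8799
(2,2): Delta=1.0000 Bond=-86.1240
V0=55.5243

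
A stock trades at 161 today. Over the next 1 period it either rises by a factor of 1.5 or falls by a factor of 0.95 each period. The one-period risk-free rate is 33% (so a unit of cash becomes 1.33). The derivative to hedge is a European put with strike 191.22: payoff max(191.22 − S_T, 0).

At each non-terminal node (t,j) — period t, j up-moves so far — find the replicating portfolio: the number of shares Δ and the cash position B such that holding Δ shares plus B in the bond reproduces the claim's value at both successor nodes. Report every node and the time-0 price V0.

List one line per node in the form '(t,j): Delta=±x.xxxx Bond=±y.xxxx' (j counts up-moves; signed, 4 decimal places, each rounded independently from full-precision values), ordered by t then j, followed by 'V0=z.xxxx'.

Since d<R<u, set p* = (R−d)/(u−d) = 0.6909; price each node as the discounted p*-expectation of its children.
At expiry t=1: V(1,0)=38.2700, V(1,1)=0.0000
Node (0,0) S=161.0000: V=(p*·0.0000+(1−p*)·38.2700)/1.33=8.8939; Δ=(0.0000−38.2700)/(241.5000−152.9500)=-0.4322; B=V−Δ·S=78.4757
Check: Δ(0,0)·S0 + B(0,0) = 8.8939 = V0.

(0,0): Delta=-0.4322 Bond=78.4757
V0=8.8939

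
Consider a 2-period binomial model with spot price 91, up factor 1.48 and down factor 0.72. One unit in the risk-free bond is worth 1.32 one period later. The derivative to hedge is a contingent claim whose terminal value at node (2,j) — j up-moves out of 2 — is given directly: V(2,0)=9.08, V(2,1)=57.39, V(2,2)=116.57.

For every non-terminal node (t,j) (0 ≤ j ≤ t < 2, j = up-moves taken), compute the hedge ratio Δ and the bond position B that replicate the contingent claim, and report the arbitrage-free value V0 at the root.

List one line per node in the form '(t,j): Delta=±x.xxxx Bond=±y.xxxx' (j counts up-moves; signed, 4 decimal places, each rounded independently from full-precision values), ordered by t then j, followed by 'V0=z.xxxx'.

(0,0): Delta=0.6232 Bond=-3.8325
(1,0): Delta=0.9702 Bond=-27.7935
(1,1): Delta=0.5782 Bond=1.0036
V0=52.8776

No-arbitrage ⇒ martingale measure with p* = (R−d)/(u−d) = 0.7895.
Terminal payoffs: V(2,0)=9.0800, V(2,1)=57.3900, V(2,2)=116.5700
(1,0): S=65.5200. Δ = (V_up−V_dn)/(S_up−S_dn) = (57.3900−9.0800)/(96.9696−47.1744) = 0.9702. V = [p*·57.3900 + (1−p*)·9.0800]/1.32 = 35.7723. B = V − Δ·S = -27.7935.
(1,1): S=134.6800. Δ = (V_up−V_dn)/(S_up−S_dn) = (116.5700−57.3900)/(199.3264−96.9696) = 0.5782. V = [p*·116.5700 + (1−p*)·57.3900]/1.32 = 78.8720. B = V − Δ·S = 1.0036.
(0,0): S=91.0000. Δ = (V_up−V_dn)/(S_up−S_dn) = (78.8720−35.7723)/(134.6800−65.5200) = 0.6232. V = [p*·78.8720 + (1−p*)·35.7723]/1.32 = 52.8776. B = V − Δ·S = -3.8325.
Self-financing check: at every node Δ·S+B equals the discounted successor values.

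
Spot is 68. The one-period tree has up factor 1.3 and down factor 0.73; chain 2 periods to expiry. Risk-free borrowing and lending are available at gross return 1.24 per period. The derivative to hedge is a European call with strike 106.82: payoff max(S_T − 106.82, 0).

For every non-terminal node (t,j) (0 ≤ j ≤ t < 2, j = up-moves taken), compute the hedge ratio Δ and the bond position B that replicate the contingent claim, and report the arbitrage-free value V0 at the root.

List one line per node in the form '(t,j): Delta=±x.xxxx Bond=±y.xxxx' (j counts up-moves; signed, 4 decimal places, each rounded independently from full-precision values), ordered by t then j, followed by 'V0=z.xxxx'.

Risk-neutral probability p* = (R−d)/(u−d) = (1.24−0.73)/(1.3−0.73) = 0.8947.
At expiry t=2: V(2,0)=0.0000, V(2,1)=0.0000, V(2,2)=8.1000
Node (1,0) S=49.6400: V=(p*·0.0000+(1−p*)·0.0000)/1.24=0.0000; Δ=(0.0000−0.0000)/(64.5320−36.2372)=0.0000; B=V−Δ·S=0.0000
Node (1,1) S=88.4000: V=(p*·8.1000+(1−p*)·0.0000)/1.24=5.8447; Δ=(8.1000−0.0000)/(114.9200−64.5320)=0.1608; B=V−Δ·S=-8.3659
Node (0,0) S=68.0000: V=(p*·5.8447+(1−p*)·0.0000)/1.24=4.2173; Δ=(5.8447−0.0000)/(88.4000−49.6400)=0.1508; B=V−Δ·S=-6.0365
Self-financing check: at every node Δ·S+B equals the discounted successor values.

(0,0): Delta=0.1508 Bond=-6.0365
(1,0): Delta=0.0000 Bond=0.0000
(1,1): Delta=0.1608 Bond=-8.3659
V0=4.2173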